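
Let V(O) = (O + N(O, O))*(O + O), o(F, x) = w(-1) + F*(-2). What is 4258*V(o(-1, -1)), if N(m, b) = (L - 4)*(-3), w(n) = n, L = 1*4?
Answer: 8516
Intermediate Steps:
L = 4
N(m, b) = 0 (N(m, b) = (4 - 4)*(-3) = 0*(-3) = 0)
o(F, x) = -1 - 2*F (o(F, x) = -1 + F*(-2) = -1 - 2*F)
V(O) = 2*O² (V(O) = (O + 0)*(O + O) = O*(2*O) = 2*O²)
4258*V(o(-1, -1)) = 4258*(2*(-1 - 2*(-1))²) = 4258*(2*(-1 + 2)²) = 4258*(2*1²) = 4258*(2*1) = 4258*2 = 8516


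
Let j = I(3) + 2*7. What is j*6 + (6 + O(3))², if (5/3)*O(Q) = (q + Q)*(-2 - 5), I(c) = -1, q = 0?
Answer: 3039/25 ≈ 121.56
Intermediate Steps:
j = 13 (j = -1 + 2*7 = -1 + 14 = 13)
O(Q) = -21*Q/5 (O(Q) = 3*((0 + Q)*(-2 - 5))/5 = 3*(Q*(-7))/5 = 3*(-7*Q)/5 = -21*Q/5)
j*6 + (6 + O(3))² = 13*6 + (6 - 21/5*3)² = 78 + (6 - 63/5)² = 78 + (-33/5)² = 78 + 1089/25 = 3039/25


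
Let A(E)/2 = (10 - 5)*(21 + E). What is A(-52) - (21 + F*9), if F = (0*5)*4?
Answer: -331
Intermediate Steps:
F = 0 (F = 0*4 = 0)
A(E) = 210 + 10*E (A(E) = 2*((10 - 5)*(21 + E)) = 2*(5*(21 + E)) = 2*(105 + 5*E) = 210 + 10*E)
A(-52) - (21 + F*9) = (210 + 10*(-52)) - (21 + 0*9) = (210 - 520) - (21 + 0) = -310 - 1*21 = -310 - 21 = -331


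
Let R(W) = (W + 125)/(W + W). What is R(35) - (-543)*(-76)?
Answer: -288860/7 ≈ -41266.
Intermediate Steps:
R(W) = (125 + W)/(2*W) (R(W) = (125 + W)/((2*W)) = (125 + W)*(1/(2*W)) = (125 + W)/(2*W))
R(35) - (-543)*(-76) = (1/2)*(125 + 35)/35 - (-543)*(-76) = (1/2)*(1/35)*160 - 1*41268 = 16/7 - 41268 = -288860/7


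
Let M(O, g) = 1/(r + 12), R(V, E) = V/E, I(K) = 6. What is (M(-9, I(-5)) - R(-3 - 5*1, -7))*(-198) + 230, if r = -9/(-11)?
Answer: 145036/329 ≈ 440.84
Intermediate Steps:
r = 9/11 (r = -9*(-1/11) = 9/11 ≈ 0.81818)
M(O, g) = 11/141 (M(O, g) = 1/(9/11 + 12) = 1/(141/11) = 11/141)
(M(-9, I(-5)) - R(-3 - 5*1, -7))*(-198) + 230 = (11/141 - (-3 - 5*1)/(-7))*(-198) + 230 = (11/141 - (-3 - 5)*(-1)/7)*(-198) + 230 = (11/141 - (-8)*(-1)/7)*(-198) + 230 = (11/141 - 1*8/7)*(-198) + 230 = (11/141 - 8/7)*(-198) + 230 = -1051/987*(-198) + 230 = 69366/329 + 230 = 145036/329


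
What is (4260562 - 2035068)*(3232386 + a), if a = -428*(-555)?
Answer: 7722299493444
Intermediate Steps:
a = 237540
(4260562 - 2035068)*(3232386 + a) = (4260562 - 2035068)*(3232386 + 237540) = 2225494*3469926 = 7722299493444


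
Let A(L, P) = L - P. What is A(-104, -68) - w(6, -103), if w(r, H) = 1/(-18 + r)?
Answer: -431/12 ≈ -35.917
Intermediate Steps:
A(-104, -68) - w(6, -103) = (-104 - 1*(-68)) - 1/(-18 + 6) = (-104 + 68) - 1/(-12) = -36 - 1*(-1/12) = -36 + 1/12 = -431/12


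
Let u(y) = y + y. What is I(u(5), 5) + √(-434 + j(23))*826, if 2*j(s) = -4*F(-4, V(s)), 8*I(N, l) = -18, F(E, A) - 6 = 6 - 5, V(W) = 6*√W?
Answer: -9/4 + 6608*I*√7 ≈ -2.25 + 17483.0*I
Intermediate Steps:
u(y) = 2*y
F(E, A) = 7 (F(E, A) = 6 + (6 - 5) = 6 + 1 = 7)
I(N, l) = -9/4 (I(N, l) = (⅛)*(-18) = -9/4)
j(s) = -14 (j(s) = (-4*7)/2 = (½)*(-28) = -14)
I(u(5), 5) + √(-434 + j(23))*826 = -9/4 + √(-434 - 14)*826 = -9/4 + √(-448)*826 = -9/4 + (8*I*√7)*826 = -9/4 + 6608*I*√7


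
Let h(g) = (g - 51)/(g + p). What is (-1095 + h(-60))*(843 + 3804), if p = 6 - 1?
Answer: -279349758/55 ≈ -5.0791e+6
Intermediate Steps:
p = 5
h(g) = (-51 + g)/(5 + g) (h(g) = (g - 51)/(g + 5) = (-51 + g)/(5 + g))
(-1095 + h(-60))*(843 + 3804) = (-1095 + (-51 - 60)/(5 - 60))*(843 + 3804) = (-1095 - 111/(-55))*4647 = (-1095 - 1/55*(-111))*4647 = (-1095 + 111/55)*4647 = -60114/55*4647 = -279349758/55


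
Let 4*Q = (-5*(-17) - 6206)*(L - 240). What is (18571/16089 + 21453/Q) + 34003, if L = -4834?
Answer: 8495792788481360/249845710953 ≈ 34004.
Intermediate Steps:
Q = 15528977/2 (Q = ((-5*(-17) - 6206)*(-4834 - 240))/4 = ((85 - 6206)*(-5074))/4 = (-6121*(-5074))/4 = (¼)*31057954 = 15528977/2 ≈ 7.7645e+6)
(18571/16089 + 21453/Q) + 34003 = (18571/16089 + 21453/(15528977/2)) + 34003 = (18571*(1/16089) + 21453*(2/15528977)) + 34003 = (18571/16089 + 42906/15528977) + 34003 = 289078946501/249845710953 + 34003 = 8495792788481360/249845710953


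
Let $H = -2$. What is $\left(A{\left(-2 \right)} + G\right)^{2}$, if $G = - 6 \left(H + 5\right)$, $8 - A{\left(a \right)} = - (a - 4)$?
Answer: $256$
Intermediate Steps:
$A{\left(a \right)} = 4 + a$ ($A{\left(a \right)} = 8 - - (a - 4) = 8 - - (-4 + a) = 8 - \left(4 - a\right) = 8 + \left(-4 + a\right) = 4 + a$)
$G = -18$ ($G = - 6 \left(-2 + 5\right) = \left(-6\right) 3 = -18$)
$\left(A{\left(-2 \right)} + G\right)^{2} = \left(\left(4 - 2\right) - 18\right)^{2} = \left(2 - 18\right)^{2} = \left(-16\right)^{2} = 256$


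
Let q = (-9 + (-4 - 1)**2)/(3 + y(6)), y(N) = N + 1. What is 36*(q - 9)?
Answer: -1332/5 ≈ -266.40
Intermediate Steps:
y(N) = 1 + N
q = 8/5 (q = (-9 + (-4 - 1)**2)/(3 + (1 + 6)) = (-9 + (-5)**2)/(3 + 7) = (-9 + 25)/10 = 16*(1/10) = 8/5 ≈ 1.6000)
36*(q - 9) = 36*(8/5 - 9) = 36*(-37/5) = -1332/5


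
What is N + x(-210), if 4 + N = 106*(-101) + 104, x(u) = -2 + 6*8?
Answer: -10560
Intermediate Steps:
x(u) = 46 (x(u) = -2 + 48 = 46)
N = -10606 (N = -4 + (106*(-101) + 104) = -4 + (-10706 + 104) = -4 - 10602 = -10606)
N + x(-210) = -10606 + 46 = -10560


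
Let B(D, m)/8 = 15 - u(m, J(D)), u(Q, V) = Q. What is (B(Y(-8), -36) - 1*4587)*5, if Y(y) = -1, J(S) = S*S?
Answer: -20895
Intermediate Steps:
J(S) = S²
B(D, m) = 120 - 8*m (B(D, m) = 8*(15 - m) = 120 - 8*m)
(B(Y(-8), -36) - 1*4587)*5 = ((120 - 8*(-36)) - 1*4587)*5 = ((120 + 288) - 4587)*5 = (408 - 4587)*5 = -4179*5 = -20895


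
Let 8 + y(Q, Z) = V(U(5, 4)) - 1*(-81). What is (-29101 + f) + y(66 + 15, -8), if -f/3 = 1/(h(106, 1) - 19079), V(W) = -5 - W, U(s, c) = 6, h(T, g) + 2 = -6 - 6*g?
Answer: -554441624/19093 ≈ -29039.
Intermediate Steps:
h(T, g) = -8 - 6*g (h(T, g) = -2 + (-6 - 6*g) = -8 - 6*g)
y(Q, Z) = 62 (y(Q, Z) = -8 + ((-5 - 1*6) - 1*(-81)) = -8 + ((-5 - 6) + 81) = -8 + (-11 + 81) = -8 + 70 = 62)
f = 3/19093 (f = -3/((-8 - 6*1) - 19079) = -3/((-8 - 6) - 19079) = -3/(-14 - 19079) = -3/(-19093) = -3*(-1/19093) = 3/19093 ≈ 0.00015713)
(-29101 + f) + y(66 + 15, -8) = (-29101 + 3/19093) + 62 = -555625390/19093 + 62 = -554441624/19093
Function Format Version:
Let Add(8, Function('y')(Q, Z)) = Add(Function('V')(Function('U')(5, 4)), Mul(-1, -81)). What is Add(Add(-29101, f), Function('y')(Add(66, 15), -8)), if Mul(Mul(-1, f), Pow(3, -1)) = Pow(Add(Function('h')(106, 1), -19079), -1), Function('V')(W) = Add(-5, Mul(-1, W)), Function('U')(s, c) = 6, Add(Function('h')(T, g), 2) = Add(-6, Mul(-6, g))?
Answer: Rational(-554441624, 19093) ≈ -29039.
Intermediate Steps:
Function('h')(T, g) = Add(-8, Mul(-6, g)) (Function('h')(T, g) = Add(-2, Add(-6, Mul(-6, g))) = Add(-8, Mul(-6, g)))
Function('y')(Q, Z) = 62 (Function('y')(Q, Z) = Add(-8, Add(Add(-5, Mul(-1, 6)), Mul(-1, -81))) = Add(-8, Add(Add(-5, -6), 81)) = Add(-8, Add(-11, 81)) = Add(-8, 70) = 62)
f = Rational(3, 19093) (f = Mul(-3, Pow(Add(Add(-8, Mul(-6, 1)), -19079), -1)) = Mul(-3, Pow(Add(Add(-8, -6), -19079), -1)) = Mul(-3, Pow(Add(-14, -19079), -1)) = Mul(-3, Pow(-19093, -1)) = Mul(-3, Rational(-1, 19093)) = Rational(3, 19093) ≈ 0.00015713)
Add(Add(-29101, f), Function('y')(Add(66, 15), -8)) = Add(Add(-29101, Rational(3, 19093)), 62) = Add(Rational(-555625390, 19093), 62) = Rational(-554441624, 19093)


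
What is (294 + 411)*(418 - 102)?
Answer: 222780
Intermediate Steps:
(294 + 411)*(418 - 102) = 705*316 = 222780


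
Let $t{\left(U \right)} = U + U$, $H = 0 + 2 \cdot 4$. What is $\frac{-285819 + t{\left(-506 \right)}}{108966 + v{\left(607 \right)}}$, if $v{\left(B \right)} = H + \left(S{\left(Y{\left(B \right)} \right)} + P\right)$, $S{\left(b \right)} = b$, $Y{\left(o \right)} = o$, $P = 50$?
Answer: $- \frac{286831}{109631} \approx -2.6163$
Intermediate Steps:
$H = 8$ ($H = 0 + 8 = 8$)
$t{\left(U \right)} = 2 U$
$v{\left(B \right)} = 58 + B$ ($v{\left(B \right)} = 8 + \left(B + 50\right) = 8 + \left(50 + B\right) = 58 + B$)
$\frac{-285819 + t{\left(-506 \right)}}{108966 + v{\left(607 \right)}} = \frac{-285819 + 2 \left(-506\right)}{108966 + \left(58 + 607\right)} = \frac{-285819 - 1012}{108966 + 665} = - \frac{286831}{109631}$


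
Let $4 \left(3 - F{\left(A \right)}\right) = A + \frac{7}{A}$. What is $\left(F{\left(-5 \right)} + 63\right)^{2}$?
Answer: $\frac{114244}{25} \approx 4569.8$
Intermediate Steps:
$F{\left(A \right)} = 3 - \frac{7}{4 A} - \frac{A}{4}$ ($F{\left(A \right)} = 3 - \frac{A + \frac{7}{A}}{4} = 3 - \left(\frac{A}{4} + \frac{7}{4 A}\right) = 3 - \frac{7}{4 A} - \frac{A}{4}$)
$\left(F{\left(-5 \right)} + 63\right)^{2} = \left(\left(3 - \frac{7}{4 \left(-5\right)} - - \frac{5}{4}\right) + 63\right)^{2} = \left(\left(3 - - \frac{7}{20} + \frac{5}{4}\right) + 63\right)^{2} = \left(\left(3 + \frac{7}{20} + \frac{5}{4}\right) + 63\right)^{2} = \left(\frac{23}{5} + 63\right)^{2} = \left(\frac{338}{5}\right)^{2} = \frac{114244}{25}$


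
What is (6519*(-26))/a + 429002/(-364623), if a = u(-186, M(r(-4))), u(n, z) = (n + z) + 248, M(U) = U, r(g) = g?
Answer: -4416163777/1510581 ≈ -2923.5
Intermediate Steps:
u(n, z) = 248 + n + z
a = 58 (a = 248 - 186 - 4 = 58)
(6519*(-26))/a + 429002/(-364623) = (6519*(-26))/58 + 429002/(-364623) = -169494*1/58 + 429002*(-1/364623) = -84747/29 - 61286/52089 = -4416163777/1510581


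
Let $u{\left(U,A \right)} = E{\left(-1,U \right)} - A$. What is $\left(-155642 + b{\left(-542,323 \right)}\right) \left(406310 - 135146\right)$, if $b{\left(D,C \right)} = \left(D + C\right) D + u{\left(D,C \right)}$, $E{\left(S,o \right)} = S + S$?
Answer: $-10106011116$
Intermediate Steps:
$E{\left(S,o \right)} = 2 S$
$u{\left(U,A \right)} = -2 - A$ ($u{\left(U,A \right)} = 2 \left(-1\right) - A = -2 - A$)
$b{\left(D,C \right)} = -2 - C + D \left(C + D\right)$ ($b{\left(D,C \right)} = \left(D + C\right) D - \left(2 + C\right) = \left(C + D\right) D - \left(2 + C\right) = D \left(C + D\right) - \left(2 + C\right) = -2 - C + D \left(C + D\right)$)
$\left(-155642 + b{\left(-542,323 \right)}\right) \left(406310 - 135146\right) = \left(-155642 + \left(-2 + \left(-542\right)^{2} - 323 + 323 \left(-542\right)\right)\right) \left(406310 - 135146\right) = \left(-155642 - -118373\right) 271164 = \left(-155642 + 118373\right) 271164 = \left(-37269\right) 271164 = -10106011116$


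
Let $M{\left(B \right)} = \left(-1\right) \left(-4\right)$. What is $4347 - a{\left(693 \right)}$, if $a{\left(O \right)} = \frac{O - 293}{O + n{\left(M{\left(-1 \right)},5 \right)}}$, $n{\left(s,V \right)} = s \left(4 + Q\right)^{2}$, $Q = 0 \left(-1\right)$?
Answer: $\frac{3290279}{757} \approx 4346.5$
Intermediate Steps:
$Q = 0$
$M{\left(B \right)} = 4$
$n{\left(s,V \right)} = 16 s$ ($n{\left(s,V \right)} = s \left(4 + 0\right)^{2} = s 4^{2} = s 16 = 16 s$)
$a{\left(O \right)} = \frac{-293 + O}{64 + O}$ ($a{\left(O \right)} = \frac{O - 293}{O + 16 \cdot 4} = \frac{-293 + O}{O + 64} = \frac{-293 + O}{64 + O}$)
$4347 - a{\left(693 \right)} = 4347 - \frac{-293 + 693}{64 + 693} = 4347 - \frac{1}{757} \cdot 400 = 4347 - \frac{400}{757} = \frac{3290279}{757}$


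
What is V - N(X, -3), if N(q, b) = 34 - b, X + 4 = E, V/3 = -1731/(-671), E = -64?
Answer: -19634/671 ≈ -29.261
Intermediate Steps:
V = 5193/671 (V = 3*(-1731/(-671)) = 3*(-1731*(-1/671)) = 3*(1731/671) = 5193/671 ≈ 7.7392)
X = -68 (X = -4 - 64 = -68)
V - N(X, -3) = 5193/671 - (34 - 1*(-3)) = 5193/671 - (34 + 3) = 5193/671 - 1*37 = 5193/671 - 37 = -19634/671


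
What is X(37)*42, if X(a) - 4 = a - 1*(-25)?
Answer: 2772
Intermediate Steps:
X(a) = 29 + a (X(a) = 4 + (a - 1*(-25)) = 4 + (a + 25) = 4 + (25 + a) = 29 + a)
X(37)*42 = (29 + 37)*42 = 66*42 = 2772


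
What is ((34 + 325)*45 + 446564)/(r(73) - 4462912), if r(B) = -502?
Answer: -462719/4463414 ≈ -0.10367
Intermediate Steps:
((34 + 325)*45 + 446564)/(r(73) - 4462912) = ((34 + 325)*45 + 446564)/(-502 - 4462912) = (359*45 + 446564)/(-4463414) = (16155 + 446564)*(-1/4463414) = 462719*(-1/4463414) = -462719/4463414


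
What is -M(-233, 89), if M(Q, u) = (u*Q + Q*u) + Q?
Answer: 41707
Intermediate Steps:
M(Q, u) = Q + 2*Q*u (M(Q, u) = (Q*u + Q*u) + Q = 2*Q*u + Q = Q + 2*Q*u)
-M(-233, 89) = -(-233)*(1 + 2*89) = -(-233)*(1 + 178) = -(-233)*179 = -1*(-41707) = 41707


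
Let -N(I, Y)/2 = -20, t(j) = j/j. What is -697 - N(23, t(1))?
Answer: -737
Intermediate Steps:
t(j) = 1
N(I, Y) = 40 (N(I, Y) = -2*(-20) = 40)
-697 - N(23, t(1)) = -697 - 1*40 = -697 - 40 = -737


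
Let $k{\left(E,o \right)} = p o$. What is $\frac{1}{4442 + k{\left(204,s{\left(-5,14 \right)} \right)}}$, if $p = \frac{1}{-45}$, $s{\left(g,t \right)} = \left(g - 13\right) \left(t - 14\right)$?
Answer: $\frac{1}{4442} \approx 0.00022512$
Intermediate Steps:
$s{\left(g,t \right)} = \left(-14 + t\right) \left(-13 + g\right)$ ($s{\left(g,t \right)} = \left(-13 + g\right) \left(-14 + t\right) = \left(-14 + t\right) \left(-13 + g\right)$)
$p = - \frac{1}{45} \approx -0.022222$
$k{\left(E,o \right)} = - \frac{o}{45}$
$\frac{1}{4442 + k{\left(204,s{\left(-5,14 \right)} \right)}} = \frac{1}{4442 - \frac{182 - -70 - 182 - 70}{45}} = \frac{1}{4442 - \frac{182 + 70 - 182 - 70}{45}} = \frac{1}{4442 - 0} = \frac{1}{4442 + 0} = \frac{1}{4442}$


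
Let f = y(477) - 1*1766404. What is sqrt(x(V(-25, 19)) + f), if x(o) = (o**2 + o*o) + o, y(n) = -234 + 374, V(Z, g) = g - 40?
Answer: I*sqrt(1765403) ≈ 1328.7*I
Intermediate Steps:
V(Z, g) = -40 + g
y(n) = 140
x(o) = o + 2*o**2 (x(o) = (o**2 + o**2) + o = 2*o**2 + o = o + 2*o**2)
f = -1766264 (f = 140 - 1*1766404 = 140 - 1766404 = -1766264)
sqrt(x(V(-25, 19)) + f) = sqrt((-40 + 19)*(1 + 2*(-40 + 19)) - 1766264) = sqrt(-21*(1 + 2*(-21)) - 1766264) = sqrt(-21*(1 - 42) - 1766264) = sqrt(-21*(-41) - 1766264) = sqrt(861 - 1766264) = sqrt(-1765403) = I*sqrt(1765403)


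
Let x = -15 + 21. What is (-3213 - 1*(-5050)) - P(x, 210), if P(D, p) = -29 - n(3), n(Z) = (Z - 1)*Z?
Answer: 1872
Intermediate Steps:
x = 6
n(Z) = Z*(-1 + Z) (n(Z) = (-1 + Z)*Z = Z*(-1 + Z))
P(D, p) = -35 (P(D, p) = -29 - 3*(-1 + 3) = -29 - 3*2 = -29 - 1*6 = -29 - 6 = -35)
(-3213 - 1*(-5050)) - P(x, 210) = (-3213 - 1*(-5050)) - 1*(-35) = (-3213 + 5050) + 35 = 1837 + 35 = 1872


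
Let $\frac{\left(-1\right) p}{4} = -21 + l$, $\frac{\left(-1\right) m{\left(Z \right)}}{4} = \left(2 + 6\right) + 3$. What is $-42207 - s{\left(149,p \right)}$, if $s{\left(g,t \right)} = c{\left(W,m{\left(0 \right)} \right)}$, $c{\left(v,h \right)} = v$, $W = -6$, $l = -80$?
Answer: $-42201$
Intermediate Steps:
$m{\left(Z \right)} = -44$ ($m{\left(Z \right)} = - 4 \left(\left(2 + 6\right) + 3\right) = - 4 \left(8 + 3\right) = \left(-4\right) 11 = -44$)
$p = 404$ ($p = - 4 \left(-21 - 80\right) = \left(-4\right) \left(-101\right) = 404$)
$s{\left(g,t \right)} = -6$
$-42207 - s{\left(149,p \right)} = -42207 - -6 = -42207 + 6 = -42201$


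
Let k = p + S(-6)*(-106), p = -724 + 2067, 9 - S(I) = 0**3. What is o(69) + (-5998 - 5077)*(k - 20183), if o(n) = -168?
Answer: 219218382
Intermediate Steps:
S(I) = 9 (S(I) = 9 - 1*0**3 = 9 - 1*0 = 9 + 0 = 9)
p = 1343
k = 389 (k = 1343 + 9*(-106) = 1343 - 954 = 389)
o(69) + (-5998 - 5077)*(k - 20183) = -168 + (-5998 - 5077)*(389 - 20183) = -168 - 11075*(-19794) = -168 + 219218550 = 219218382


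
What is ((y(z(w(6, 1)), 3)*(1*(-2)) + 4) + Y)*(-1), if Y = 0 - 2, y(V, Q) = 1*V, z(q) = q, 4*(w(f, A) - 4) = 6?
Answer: 9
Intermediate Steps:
w(f, A) = 11/2 (w(f, A) = 4 + (1/4)*6 = 4 + 3/2 = 11/2)
y(V, Q) = V
Y = -2
((y(z(w(6, 1)), 3)*(1*(-2)) + 4) + Y)*(-1) = ((11*(1*(-2))/2 + 4) - 2)*(-1) = (((11/2)*(-2) + 4) - 2)*(-1) = ((-11 + 4) - 2)*(-1) = (-7 - 2)*(-1) = -9*(-1) = 9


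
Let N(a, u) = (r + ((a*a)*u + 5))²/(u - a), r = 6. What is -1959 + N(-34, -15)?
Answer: 300257020/19 ≈ 1.5803e+7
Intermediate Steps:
N(a, u) = (11 + u*a²)²/(u - a) (N(a, u) = (6 + ((a*a)*u + 5))²/(u - a) = (6 + (a²*u + 5))²/(u - a) = (6 + (u*a² + 5))²/(u - a) = (6 + (5 + u*a²))²/(u - a) = (11 + u*a²)²/(u - a))
-1959 + N(-34, -15) = -1959 - (11 - 15*(-34)²)²/(-34 - 1*(-15)) = -1959 - (11 - 15*1156)²/(-34 + 15) = -1959 - 1*(11 - 17340)²/(-19) = -1959 - 1*(-17329)²*(-1/19) = -1959 - 1*300294241*(-1/19) = -1959 + 300294241/19 = 300257020/19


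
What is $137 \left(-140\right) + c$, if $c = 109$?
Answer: $-19071$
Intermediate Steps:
$137 \left(-140\right) + c = 137 \left(-140\right) + 109 = -19180 + 109 = -19071$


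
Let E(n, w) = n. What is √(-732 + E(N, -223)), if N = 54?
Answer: I*√678 ≈ 26.038*I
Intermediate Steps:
√(-732 + E(N, -223)) = √(-732 + 54) = √(-678) = I*√678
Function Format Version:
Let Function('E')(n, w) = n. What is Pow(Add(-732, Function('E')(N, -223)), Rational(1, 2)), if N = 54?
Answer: Mul(I, Pow(678, Rational(1, 2))) ≈ Mul(26.038, I)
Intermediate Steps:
Pow(Add(-732, Function('E')(N, -223)), Rational(1, 2)) = Pow(Add(-732, 54), Rational(1, 2)) = Pow(-678, Rational(1, 2)) = Mul(I, Pow(678, Rational(1, 2)))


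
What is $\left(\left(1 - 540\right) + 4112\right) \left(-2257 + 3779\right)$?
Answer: $5438106$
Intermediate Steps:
$\left(\left(1 - 540\right) + 4112\right) \left(-2257 + 3779\right) = \left(\left(1 - 540\right) + 4112\right) 1522 = \left(-539 + 4112\right) 1522 = 3573 \cdot 1522 = 5438106$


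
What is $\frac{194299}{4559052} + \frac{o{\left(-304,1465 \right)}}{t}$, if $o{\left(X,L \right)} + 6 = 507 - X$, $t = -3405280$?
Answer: $\frac{32898623093}{776242429728} \approx 0.042382$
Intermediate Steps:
$o{\left(X,L \right)} = 501 - X$ ($o{\left(X,L \right)} = -6 - \left(-507 + X\right) = 501 - X$)
$\frac{194299}{4559052} + \frac{o{\left(-304,1465 \right)}}{t} = \frac{194299}{4559052} + \frac{501 - -304}{-3405280} = 194299 \cdot \frac{1}{4559052} + \left(501 + 304\right) \left(- \frac{1}{3405280}\right) = \frac{194299}{4559052} + 805 \left(- \frac{1}{3405280}\right) = \frac{194299}{4559052} - \frac{161}{681056} = \frac{32898623093}{776242429728}$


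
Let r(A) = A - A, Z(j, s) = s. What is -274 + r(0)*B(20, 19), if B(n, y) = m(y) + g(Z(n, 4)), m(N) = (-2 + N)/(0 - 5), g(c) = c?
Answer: -274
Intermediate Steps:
m(N) = ⅖ - N/5 (m(N) = (-2 + N)/(-5) = (-2 + N)*(-⅕) = ⅖ - N/5)
B(n, y) = 22/5 - y/5 (B(n, y) = (⅖ - y/5) + 4 = 22/5 - y/5)
r(A) = 0
-274 + r(0)*B(20, 19) = -274 + 0*(22/5 - ⅕*19) = -274 + 0*(22/5 - 19/5) = -274 + 0*(⅗) = -274 + 0 = -274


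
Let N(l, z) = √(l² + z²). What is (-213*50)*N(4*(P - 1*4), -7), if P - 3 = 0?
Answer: -10650*√65 ≈ -85863.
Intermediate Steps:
P = 3 (P = 3 + 0 = 3)
(-213*50)*N(4*(P - 1*4), -7) = (-213*50)*√((4*(3 - 1*4))² + (-7)²) = -10650*√((4*(3 - 4))² + 49) = -10650*√((4*(-1))² + 49) = -10650*√((-4)² + 49) = -10650*√(16 + 49) = -10650*√65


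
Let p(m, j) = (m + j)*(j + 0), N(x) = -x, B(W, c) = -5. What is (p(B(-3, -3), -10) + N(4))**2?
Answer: 21316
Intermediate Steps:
p(m, j) = j*(j + m) (p(m, j) = (j + m)*j = j*(j + m))
(p(B(-3, -3), -10) + N(4))**2 = (-10*(-10 - 5) - 1*4)**2 = (-10*(-15) - 4)**2 = (150 - 4)**2 = 146**2 = 21316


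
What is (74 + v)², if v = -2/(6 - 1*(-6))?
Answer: 196249/36 ≈ 5451.4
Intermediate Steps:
v = -⅙ (v = -2/(6 + 6) = -2/12 = (1/12)*(-2) = -⅙ ≈ -0.16667)
(74 + v)² = (74 - ⅙)² = (443/6)² = 196249/36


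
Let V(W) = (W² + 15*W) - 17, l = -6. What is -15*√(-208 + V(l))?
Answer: -45*I*√31 ≈ -250.55*I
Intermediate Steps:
V(W) = -17 + W² + 15*W
-15*√(-208 + V(l)) = -15*√(-208 + (-17 + (-6)² + 15*(-6))) = -15*√(-208 + (-17 + 36 - 90)) = -15*√(-208 - 71) = -45*I*√31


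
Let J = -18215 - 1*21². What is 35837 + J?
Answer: 17181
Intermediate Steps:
J = -18656 (J = -18215 - 1*441 = -18215 - 441 = -18656)
35837 + J = 35837 - 18656 = 17181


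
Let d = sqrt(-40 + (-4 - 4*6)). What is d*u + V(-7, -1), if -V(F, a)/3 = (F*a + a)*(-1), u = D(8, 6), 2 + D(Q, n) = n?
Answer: 18 + 8*I*sqrt(17) ≈ 18.0 + 32.985*I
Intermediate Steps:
D(Q, n) = -2 + n
u = 4 (u = -2 + 6 = 4)
d = 2*I*sqrt(17) (d = sqrt(-40 + (-4 - 24)) = sqrt(-40 - 28) = sqrt(-68) = 2*I*sqrt(17) ≈ 8.2462*I)
V(F, a) = 3*a + 3*F*a (V(F, a) = -3*(F*a + a)*(-1) = -3*(a + F*a)*(-1) = -3*(-a - F*a) = 3*a + 3*F*a)
d*u + V(-7, -1) = (2*I*sqrt(17))*4 + 3*(-1)*(1 - 7) = 8*I*sqrt(17) + 3*(-1)*(-6) = 8*I*sqrt(17) + 18 = 18 + 8*I*sqrt(17)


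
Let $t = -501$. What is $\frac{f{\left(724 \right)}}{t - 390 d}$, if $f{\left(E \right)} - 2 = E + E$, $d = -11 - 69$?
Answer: $\frac{1450}{30699} \approx 0.047233$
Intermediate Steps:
$d = -80$
$f{\left(E \right)} = 2 + 2 E$ ($f{\left(E \right)} = 2 + \left(E + E\right) = 2 + 2 E$)
$\frac{f{\left(724 \right)}}{t - 390 d} = \frac{2 + 2 \cdot 724}{-501 - -31200} = \frac{2 + 1448}{-501 + 31200} = \frac{1450}{30699}$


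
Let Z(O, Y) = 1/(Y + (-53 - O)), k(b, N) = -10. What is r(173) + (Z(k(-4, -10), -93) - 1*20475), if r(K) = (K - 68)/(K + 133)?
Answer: -8353663/408 ≈ -20475.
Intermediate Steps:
r(K) = (-68 + K)/(133 + K)
Z(O, Y) = 1/(-53 + Y - O)
r(173) + (Z(k(-4, -10), -93) - 1*20475) = (-68 + 173)/(133 + 173) + (-1/(53 - 10 - 1*(-93)) - 1*20475) = 105/306 + (-1/(53 - 10 + 93) - 20475) = (1/306)*105 + (-1/136 - 20475) = 35/102 + (-1*1/136 - 20475) = 35/102 + (-1/136 - 20475) = 35/102 - 2784601/136 = -8353663/408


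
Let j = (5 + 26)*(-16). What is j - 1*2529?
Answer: -3025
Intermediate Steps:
j = -496 (j = 31*(-16) = -496)
j - 1*2529 = -496 - 1*2529 = -496 - 2529 = -3025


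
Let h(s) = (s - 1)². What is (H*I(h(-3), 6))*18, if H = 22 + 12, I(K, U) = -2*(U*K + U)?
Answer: -124848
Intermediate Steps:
h(s) = (-1 + s)²
I(K, U) = -2*U - 2*K*U (I(K, U) = -2*(K*U + U) = -2*(U + K*U) = -2*U - 2*K*U)
H = 34
(H*I(h(-3), 6))*18 = (34*(-2*6*(1 + (-1 - 3)²)))*18 = (34*(-2*6*(1 + (-4)²)))*18 = (34*(-2*6*(1 + 16)))*18 = (34*(-2*6*17))*18 = (34*(-204))*18 = -6936*18 = -124848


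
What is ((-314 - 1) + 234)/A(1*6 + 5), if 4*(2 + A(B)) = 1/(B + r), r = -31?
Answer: 6480/161 ≈ 40.248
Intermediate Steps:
A(B) = -2 + 1/(4*(-31 + B)) (A(B) = -2 + 1/(4*(B - 31)) = -2 + 1/(4*(-31 + B)))
((-314 - 1) + 234)/A(1*6 + 5) = ((-314 - 1) + 234)/(((249 - 8*(1*6 + 5))/(4*(-31 + (1*6 + 5))))) = (-315 + 234)/(((249 - 8*(6 + 5))/(4*(-31 + (6 + 5))))) = -81*4*(-31 + 11)/(249 - 8*11) = -81*(-80/(249 - 88)) = -81/((1/4)*(-1/20)*161) = -81/(-161/80) = -81*(-80/161) = 6480/161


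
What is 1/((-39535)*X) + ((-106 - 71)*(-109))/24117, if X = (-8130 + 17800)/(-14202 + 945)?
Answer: 2458700059973/3073337434550 ≈ 0.80001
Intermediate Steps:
X = -9670/13257 (X = 9670/(-13257) = 9670*(-1/13257) = -9670/13257 ≈ -0.72943)
1/((-39535)*X) + ((-106 - 71)*(-109))/24117 = 1/((-39535)*(-9670/13257)) + ((-106 - 71)*(-109))/24117 = -1/39535*(-13257/9670) - 177*(-109)*(1/24117) = 13257/382303450 + 19293*(1/24117) = 13257/382303450 + 6431/8039 = 2458700059973/3073337434550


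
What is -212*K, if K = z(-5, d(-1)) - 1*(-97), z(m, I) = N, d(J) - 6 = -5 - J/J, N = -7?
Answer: -19080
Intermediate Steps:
d(J) = 0 (d(J) = 6 + (-5 - J/J) = 6 + (-5 - 1*1) = 6 + (-5 - 1) = 6 - 6 = 0)
z(m, I) = -7
K = 90 (K = -7 - 1*(-97) = -7 + 97 = 90)
-212*K = -212*90 = -19080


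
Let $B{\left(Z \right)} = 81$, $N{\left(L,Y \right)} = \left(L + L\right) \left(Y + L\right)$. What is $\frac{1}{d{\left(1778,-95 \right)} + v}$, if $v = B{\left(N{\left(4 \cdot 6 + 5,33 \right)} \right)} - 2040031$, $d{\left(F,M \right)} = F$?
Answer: $- \frac{1}{2038172} \approx -4.9064 \cdot 10^{-7}$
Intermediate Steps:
$N{\left(L,Y \right)} = 2 L \left(L + Y\right)$
$v = -2039950$ ($v = 81 - 2040031 = -2039950$)
$\frac{1}{d{\left(1778,-95 \right)} + v} = \frac{1}{1778 - 2039950} = \frac{1}{-2038172} = - \frac{1}{2038172}$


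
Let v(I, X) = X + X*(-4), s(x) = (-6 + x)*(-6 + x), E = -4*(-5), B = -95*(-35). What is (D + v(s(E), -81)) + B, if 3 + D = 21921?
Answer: 25486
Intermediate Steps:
B = 3325
D = 21918 (D = -3 + 21921 = 21918)
E = 20
s(x) = (-6 + x)²
v(I, X) = -3*X (v(I, X) = X - 4*X = -3*X)
(D + v(s(E), -81)) + B = (21918 - 3*(-81)) + 3325 = (21918 + 243) + 3325 = 22161 + 3325 = 25486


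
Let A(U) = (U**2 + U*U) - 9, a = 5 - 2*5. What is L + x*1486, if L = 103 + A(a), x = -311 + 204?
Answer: -158858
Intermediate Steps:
a = -5 (a = 5 - 10 = -5)
A(U) = -9 + 2*U**2 (A(U) = (U**2 + U**2) - 9 = 2*U**2 - 9 = -9 + 2*U**2)
x = -107
L = 144 (L = 103 + (-9 + 2*(-5)**2) = 103 + (-9 + 2*25) = 103 + (-9 + 50) = 103 + 41 = 144)
L + x*1486 = 144 - 107*1486 = 144 - 159002 = -158858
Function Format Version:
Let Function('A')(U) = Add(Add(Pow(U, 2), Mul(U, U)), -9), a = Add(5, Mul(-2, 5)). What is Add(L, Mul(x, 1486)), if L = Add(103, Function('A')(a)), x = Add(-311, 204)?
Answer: -158858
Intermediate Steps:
a = -5 (a = Add(5, -10) = -5)
Function('A')(U) = Add(-9, Mul(2, Pow(U, 2))) (Function('A')(U) = Add(Add(Pow(U, 2), Pow(U, 2)), -9) = Add(Mul(2, Pow(U, 2)), -9) = Add(-9, Mul(2, Pow(U, 2))))
x = -107
L = 144 (L = Add(103, Add(-9, Mul(2, Pow(-5, 2)))) = Add(103, Add(-9, Mul(2, 25))) = Add(103, Add(-9, 50)) = Add(103, 41) = 144)
Add(L, Mul(x, 1486)) = Add(144, Mul(-107, 1486)) = Add(144, -159002) = -158858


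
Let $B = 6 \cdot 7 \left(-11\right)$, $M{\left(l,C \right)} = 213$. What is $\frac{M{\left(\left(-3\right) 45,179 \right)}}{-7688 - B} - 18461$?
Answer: $- \frac{133399399}{7226} \approx -18461.0$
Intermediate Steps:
$B = -462$ ($B = 42 \left(-11\right) = -462$)
$\frac{M{\left(\left(-3\right) 45,179 \right)}}{-7688 - B} - 18461 = \frac{213}{-7688 - -462} - 18461 = \frac{213}{-7688 + 462} - 18461 = \frac{213}{-7226} - 18461 = 213 \left(- \frac{1}{7226}\right) - 18461 = - \frac{213}{7226} - 18461 = - \frac{133399399}{7226}$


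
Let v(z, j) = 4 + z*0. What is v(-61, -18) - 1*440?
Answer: -436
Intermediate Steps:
v(z, j) = 4 (v(z, j) = 4 + 0 = 4)
v(-61, -18) - 1*440 = 4 - 1*440 = 4 - 440 = -436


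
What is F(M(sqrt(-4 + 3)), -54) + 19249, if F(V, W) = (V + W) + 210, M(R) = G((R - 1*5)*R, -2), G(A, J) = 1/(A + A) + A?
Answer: 1009007/52 - 255*I/52 ≈ 19404.0 - 4.9038*I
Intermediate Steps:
G(A, J) = A + 1/(2*A) (G(A, J) = 1/(2*A) + A = A + 1/(2*A))
M(R) = R*(-5 + R) + 1/(2*R*(-5 + R)) (M(R) = (R - 1*5)*R + 1/(2*(((R - 1*5)*R))) = (R - 5)*R + 1/(2*(((R - 5)*R))) = (-5 + R)*R + 1/(2*(((-5 + R)*R))) = R*(-5 + R) + 1/(2*((R*(-5 + R)))) = R*(-5 + R) + (1/(R*(-5 + R)))/2 = R*(-5 + R) + 1/(2*R*(-5 + R)))
F(V, W) = 210 + V + W
F(M(sqrt(-4 + 3)), -54) + 19249 = (210 + (1/2 + (sqrt(-4 + 3))**2*(-5 + sqrt(-4 + 3))**2)/((sqrt(-4 + 3))*(-5 + sqrt(-4 + 3))) - 54) + 19249 = (210 + (1/2 + (sqrt(-1))**2*(-5 + sqrt(-1))**2)/((sqrt(-1))*(-5 + sqrt(-1))) - 54) + 19249 = (210 + (1/2 + I**2*(-5 + I)**2)/(I*(-5 + I)) - 54) + 19249 = (210 + (-I)*((-5 - I)/26)*(1/2 - (-5 + I)**2) - 54) + 19249 = (210 - I*(1/2 - (-5 + I)**2)*(-5 - I)/26 - 54) + 19249 = (156 - I*(1/2 - (-5 + I)**2)*(-5 - I)/26) + 19249 = 19405 - I*(1/2 - (-5 + I)**2)*(-5 - I)/26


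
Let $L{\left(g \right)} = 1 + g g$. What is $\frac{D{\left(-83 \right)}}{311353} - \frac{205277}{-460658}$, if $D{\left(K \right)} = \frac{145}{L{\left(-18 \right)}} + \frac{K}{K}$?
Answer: $\frac{4154427937617}{9322771267810} \approx 0.44562$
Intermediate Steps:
$L{\left(g \right)} = 1 + g^{2}$
$D{\left(K \right)} = \frac{94}{65}$ ($D{\left(K \right)} = \frac{145}{1 + \left(-18\right)^{2}} + \frac{K}{K} = \frac{145}{1 + 324} + 1 = \frac{145}{325} + 1 = 145 \cdot \frac{1}{325} + 1 = \frac{29}{65} + 1 = \frac{94}{65}$)
$\frac{D{\left(-83 \right)}}{311353} - \frac{205277}{-460658} = \frac{94}{65 \cdot 311353} - \frac{205277}{-460658} = \frac{94}{65} \cdot \frac{1}{311353} - - \frac{205277}{460658} = \frac{94}{20237945} + \frac{205277}{460658} = \frac{4154427937617}{9322771267810}$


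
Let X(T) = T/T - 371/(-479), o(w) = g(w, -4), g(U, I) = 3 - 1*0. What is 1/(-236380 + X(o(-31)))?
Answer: -479/113225170 ≈ -4.2305e-6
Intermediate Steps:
g(U, I) = 3 (g(U, I) = 3 + 0 = 3)
o(w) = 3
X(T) = 850/479 (X(T) = 1 - 371*(-1/479) = 1 + 371/479 = 850/479)
1/(-236380 + X(o(-31))) = 1/(-236380 + 850/479) = 1/(-113225170/479) = -479/113225170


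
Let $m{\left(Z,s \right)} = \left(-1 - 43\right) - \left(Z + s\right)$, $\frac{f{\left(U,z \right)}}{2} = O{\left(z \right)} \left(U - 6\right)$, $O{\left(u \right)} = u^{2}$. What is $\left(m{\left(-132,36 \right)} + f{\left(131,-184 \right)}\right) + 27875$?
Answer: $8491927$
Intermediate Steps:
$f{\left(U,z \right)} = 2 z^{2} \left(-6 + U\right)$ ($f{\left(U,z \right)} = 2 z^{2} \left(U - 6\right) = 2 z^{2} \left(-6 + U\right)$)
$m{\left(Z,s \right)} = -44 - Z - s$ ($m{\left(Z,s \right)} = \left(-1 - 43\right) - \left(Z + s\right) = -44 - \left(Z + s\right) = -44 - Z - s$)
$\left(m{\left(-132,36 \right)} + f{\left(131,-184 \right)}\right) + 27875 = \left(\left(-44 - -132 - 36\right) + 2 \left(-184\right)^{2} \left(-6 + 131\right)\right) + 27875 = \left(\left(-44 + 132 - 36\right) + 2 \cdot 33856 \cdot 125\right) + 27875 = \left(52 + 8464000\right) + 27875 = 8464052 + 27875 = 8491927$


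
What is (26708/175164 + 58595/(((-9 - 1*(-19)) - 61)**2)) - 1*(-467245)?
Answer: 1612787014949/3451527 ≈ 4.6727e+5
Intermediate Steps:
(26708/175164 + 58595/(((-9 - 1*(-19)) - 61)**2)) - 1*(-467245) = (26708*(1/175164) + 58595/(((-9 + 19) - 61)**2)) + 467245 = (607/3981 + 58595/((10 - 61)**2)) + 467245 = (607/3981 + 58595/((-51)**2)) + 467245 = (607/3981 + 58595/2601) + 467245 = 78281834/3451527 + 467245 = 1612787014949/3451527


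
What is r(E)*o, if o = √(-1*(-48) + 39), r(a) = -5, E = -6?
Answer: -5*√87 ≈ -46.637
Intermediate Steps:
o = √87 (o = √(48 + 39) = √87 ≈ 9.3274)
r(E)*o = -5*√87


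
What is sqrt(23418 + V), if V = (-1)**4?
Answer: sqrt(23419) ≈ 153.03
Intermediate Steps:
V = 1
sqrt(23418 + V) = sqrt(23418 + 1) = sqrt(23419)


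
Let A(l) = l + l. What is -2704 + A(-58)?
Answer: -2820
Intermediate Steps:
A(l) = 2*l
-2704 + A(-58) = -2704 + 2*(-58) = -2704 - 116 = -2820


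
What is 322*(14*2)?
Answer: 9016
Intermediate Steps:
322*(14*2) = 322*28 = 9016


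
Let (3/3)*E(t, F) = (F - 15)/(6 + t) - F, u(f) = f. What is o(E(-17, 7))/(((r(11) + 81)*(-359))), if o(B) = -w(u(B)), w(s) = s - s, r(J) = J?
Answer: 0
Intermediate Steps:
w(s) = 0
E(t, F) = -F + (-15 + F)/(6 + t) (E(t, F) = (F - 15)/(6 + t) - F = (-15 + F)/(6 + t) - F = -F + (-15 + F)/(6 + t))
o(B) = 0 (o(B) = -1*0 = 0)
o(E(-17, 7))/(((r(11) + 81)*(-359))) = 0/(((11 + 81)*(-359))) = 0/((92*(-359))) = 0/(-33028) = 0*(-1/33028) = 0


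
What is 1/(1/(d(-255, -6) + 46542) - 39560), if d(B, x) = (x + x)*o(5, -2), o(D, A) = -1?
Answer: -46554/1841676239 ≈ -2.5278e-5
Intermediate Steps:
d(B, x) = -2*x (d(B, x) = (x + x)*(-1) = (2*x)*(-1) = -2*x)
1/(1/(d(-255, -6) + 46542) - 39560) = 1/(1/(-2*(-6) + 46542) - 39560) = 1/(1/(12 + 46542) - 39560) = 1/(1/46554 - 39560) = 1/(-1841676239/46554) = -46554/1841676239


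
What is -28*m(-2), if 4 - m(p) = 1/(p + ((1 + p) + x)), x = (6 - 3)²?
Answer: -322/3 ≈ -107.33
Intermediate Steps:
x = 9 (x = 3² = 9)
m(p) = 4 - 1/(10 + 2*p) (m(p) = 4 - 1/(p + ((1 + p) + 9)) = 4 - 1/(p + (10 + p)) = 4 - 1/(10 + 2*p))
-28*m(-2) = -14*(39 + 8*(-2))/(5 - 2) = -14*(39 - 16)/3 = -14*23/3 = -28*23/6 = -322/3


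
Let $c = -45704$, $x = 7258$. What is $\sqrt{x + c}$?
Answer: $i \sqrt{38446} \approx 196.08 i$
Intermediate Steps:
$\sqrt{x + c} = \sqrt{7258 - 45704} = \sqrt{-38446} = i \sqrt{38446}$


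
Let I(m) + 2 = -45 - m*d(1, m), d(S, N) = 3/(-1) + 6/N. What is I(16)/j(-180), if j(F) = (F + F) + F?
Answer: 1/108 ≈ 0.0092593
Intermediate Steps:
d(S, N) = -3 + 6/N (d(S, N) = 3*(-1) + 6/N = -3 + 6/N)
j(F) = 3*F (j(F) = 2*F + F = 3*F)
I(m) = -47 - m*(-3 + 6/m) (I(m) = -2 + (-45 - m*(-3 + 6/m)) = -47 - m*(-3 + 6/m))
I(16)/j(-180) = (-53 + 3*16)/((3*(-180))) = (-53 + 48)/(-540) = -5*(-1/540) = 1/108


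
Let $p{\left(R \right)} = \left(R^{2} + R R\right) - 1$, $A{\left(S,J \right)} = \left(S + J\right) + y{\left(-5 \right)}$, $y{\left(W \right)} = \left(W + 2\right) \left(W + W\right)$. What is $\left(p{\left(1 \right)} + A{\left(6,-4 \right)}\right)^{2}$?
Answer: $1089$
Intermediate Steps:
$y{\left(W \right)} = 2 W \left(2 + W\right)$ ($y{\left(W \right)} = \left(2 + W\right) 2 W = 2 W \left(2 + W\right)$)
$A{\left(S,J \right)} = 30 + J + S$ ($A{\left(S,J \right)} = \left(S + J\right) + 2 \left(-5\right) \left(2 - 5\right) = \left(J + S\right) + 2 \left(-5\right) \left(-3\right) = \left(J + S\right) + 30 = 30 + J + S$)
$p{\left(R \right)} = -1 + 2 R^{2}$ ($p{\left(R \right)} = \left(R^{2} + R^{2}\right) - 1 = 2 R^{2} - 1 = -1 + 2 R^{2}$)
$\left(p{\left(1 \right)} + A{\left(6,-4 \right)}\right)^{2} = \left(\left(-1 + 2 \cdot 1^{2}\right) + \left(30 - 4 + 6\right)\right)^{2} = \left(\left(-1 + 2 \cdot 1\right) + 32\right)^{2} = \left(\left(-1 + 2\right) + 32\right)^{2} = \left(1 + 32\right)^{2} = 33^{2} = 1089$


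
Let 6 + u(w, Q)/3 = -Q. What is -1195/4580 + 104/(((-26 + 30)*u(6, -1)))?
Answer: -27401/13740 ≈ -1.9943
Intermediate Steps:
u(w, Q) = -18 - 3*Q (u(w, Q) = -18 + 3*(-Q) = -18 - 3*Q)
-1195/4580 + 104/(((-26 + 30)*u(6, -1))) = -1195/4580 + 104/(((-26 + 30)*(-18 - 3*(-1)))) = -1195*1/4580 + 104/((4*(-18 + 3))) = -239/916 + 104/((4*(-15))) = -239/916 + 104/(-60) = -239/916 + 104*(-1/60) = -239/916 - 26/15 = -27401/13740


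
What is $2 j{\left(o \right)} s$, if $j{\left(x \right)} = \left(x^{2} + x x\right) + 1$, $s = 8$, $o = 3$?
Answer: $304$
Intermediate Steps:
$j{\left(x \right)} = 1 + 2 x^{2}$ ($j{\left(x \right)} = \left(x^{2} + x^{2}\right) + 1 = 2 x^{2} + 1 = 1 + 2 x^{2}$)
$2 j{\left(o \right)} s = 2 \left(1 + 2 \cdot 3^{2}\right) 8 = 2 \left(1 + 2 \cdot 9\right) 8 = 2 \left(1 + 18\right) 8 = 2 \cdot 19 \cdot 8 = 38 \cdot 8 = 304$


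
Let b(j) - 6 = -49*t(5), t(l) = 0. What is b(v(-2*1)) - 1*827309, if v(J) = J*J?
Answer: -827303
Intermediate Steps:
v(J) = J²
b(j) = 6 (b(j) = 6 - 49*0 = 6 + 0 = 6)
b(v(-2*1)) - 1*827309 = 6 - 1*827309 = 6 - 827309 = -827303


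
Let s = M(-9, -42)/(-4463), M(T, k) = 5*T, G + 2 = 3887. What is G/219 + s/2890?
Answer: 3340600787/188311822 ≈ 17.740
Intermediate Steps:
G = 3885 (G = -2 + 3887 = 3885)
s = 45/4463 (s = (5*(-9))/(-4463) = -45*(-1/4463) = 45/4463 ≈ 0.010083)
G/219 + s/2890 = 3885/219 + (45/4463)/2890 = 3885*(1/219) + (45/4463)*(1/2890) = 1295/73 + 9/2579614 = 3340600787/188311822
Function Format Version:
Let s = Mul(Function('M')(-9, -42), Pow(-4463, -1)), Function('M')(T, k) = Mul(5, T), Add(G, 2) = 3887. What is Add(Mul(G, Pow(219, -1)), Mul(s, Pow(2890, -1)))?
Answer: Rational(3340600787, 188311822) ≈ 17.740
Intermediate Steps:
G = 3885 (G = Add(-2, 3887) = 3885)
s = Rational(45, 4463) (s = Mul(Mul(5, -9), Pow(-4463, -1)) = Mul(-45, Rational(-1, 4463)) = Rational(45, 4463) ≈ 0.010083)
Add(Mul(G, Pow(219, -1)), Mul(s, Pow(2890, -1))) = Add(Mul(3885, Pow(219, -1)), Mul(Rational(45, 4463), Pow(2890, -1))) = Add(Mul(3885, Rational(1, 219)), Mul(Rational(45, 4463), Rational(1, 2890))) = Add(Rational(1295, 73), Rational(9, 2579614)) = Rational(3340600787, 188311822)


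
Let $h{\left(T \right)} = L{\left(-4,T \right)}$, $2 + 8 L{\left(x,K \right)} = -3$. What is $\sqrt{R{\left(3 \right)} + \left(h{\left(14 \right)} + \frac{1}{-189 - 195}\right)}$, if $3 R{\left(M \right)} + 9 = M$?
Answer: $\frac{i \sqrt{6054}}{48} \approx 1.621 i$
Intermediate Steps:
$L{\left(x,K \right)} = - \frac{5}{8}$ ($L{\left(x,K \right)} = - \frac{1}{4} + \frac{1}{8} \left(-3\right) = - \frac{1}{4} - \frac{3}{8} = - \frac{5}{8}$)
$h{\left(T \right)} = - \frac{5}{8}$
$R{\left(M \right)} = -3 + \frac{M}{3}$
$\sqrt{R{\left(3 \right)} + \left(h{\left(14 \right)} + \frac{1}{-189 - 195}\right)} = \sqrt{\left(-3 + \frac{1}{3} \cdot 3\right) - \left(\frac{5}{8} - \frac{1}{-189 - 195}\right)} = \sqrt{\left(-3 + 1\right) - \left(\frac{5}{8} - \frac{1}{-384}\right)} = \sqrt{-2 - \frac{241}{384}} = \sqrt{- \frac{1009}{384}} = \frac{i \sqrt{6054}}{48}$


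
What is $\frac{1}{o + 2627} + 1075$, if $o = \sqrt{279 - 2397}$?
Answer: $\frac{7420993152}{6903247} - \frac{i \sqrt{2118}}{6903247} \approx 1075.0 - 6.6667 \cdot 10^{-6} i$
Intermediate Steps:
$o = i \sqrt{2118}$ ($o = \sqrt{-2118} = i \sqrt{2118} \approx 46.022 i$)
$\frac{1}{o + 2627} + 1075 = \frac{1}{i \sqrt{2118} + 2627} + 1075 = \frac{1}{2627 + i \sqrt{2118}} + 1075 = 1075 + \frac{1}{2627 + i \sqrt{2118}}$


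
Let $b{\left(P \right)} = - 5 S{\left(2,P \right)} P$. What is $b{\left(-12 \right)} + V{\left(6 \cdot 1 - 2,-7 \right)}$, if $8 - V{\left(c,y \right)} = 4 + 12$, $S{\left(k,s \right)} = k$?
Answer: $112$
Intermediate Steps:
$V{\left(c,y \right)} = -8$ ($V{\left(c,y \right)} = 8 - \left(4 + 12\right) = 8 - 16 = -8$)
$b{\left(P \right)} = - 10 P$ ($b{\left(P \right)} = \left(-5\right) 2 P = - 10 P$)
$b{\left(-12 \right)} + V{\left(6 \cdot 1 - 2,-7 \right)} = \left(-10\right) \left(-12\right) - 8 = 120 - 8 = 112$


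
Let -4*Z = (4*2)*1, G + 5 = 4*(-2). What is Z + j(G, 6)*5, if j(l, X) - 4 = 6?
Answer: 48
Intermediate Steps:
G = -13 (G = -5 + 4*(-2) = -5 - 8 = -13)
j(l, X) = 10 (j(l, X) = 4 + 6 = 10)
Z = -2 (Z = -4*2/4 = -2 ≈ -2.0000)
Z + j(G, 6)*5 = -2 + 10*5 = -2 + 50 = 48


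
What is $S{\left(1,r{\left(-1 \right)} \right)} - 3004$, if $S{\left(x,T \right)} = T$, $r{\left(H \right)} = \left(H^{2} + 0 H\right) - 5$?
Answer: $-3008$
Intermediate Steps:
$r{\left(H \right)} = -5 + H^{2}$ ($r{\left(H \right)} = \left(H^{2} + 0\right) - 5 = H^{2} - 5 = -5 + H^{2}$)
$S{\left(1,r{\left(-1 \right)} \right)} - 3004 = \left(-5 + \left(-1\right)^{2}\right) - 3004 = \left(-5 + 1\right) - 3004 = -4 - 3004 = -3008$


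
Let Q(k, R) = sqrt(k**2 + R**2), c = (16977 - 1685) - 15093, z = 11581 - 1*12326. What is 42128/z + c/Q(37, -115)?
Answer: -42128/745 + 199*sqrt(14594)/14594 ≈ -54.900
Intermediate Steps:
z = -745 (z = 11581 - 12326 = -745)
c = 199 (c = 15292 - 15093 = 199)
Q(k, R) = sqrt(R**2 + k**2)
42128/z + c/Q(37, -115) = 42128/(-745) + 199/(sqrt((-115)**2 + 37**2)) = 42128*(-1/745) + 199/(sqrt(13225 + 1369)) = -42128/745 + 199/(sqrt(14594)) = -42128/745 + 199*(sqrt(14594)/14594) = -42128/745 + 199*sqrt(14594)/14594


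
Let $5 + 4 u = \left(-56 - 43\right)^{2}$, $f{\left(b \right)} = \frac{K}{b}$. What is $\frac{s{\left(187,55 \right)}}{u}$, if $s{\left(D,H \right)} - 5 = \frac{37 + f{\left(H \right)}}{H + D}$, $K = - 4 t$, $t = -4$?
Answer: $\frac{68601}{32596190} \approx 0.0021046$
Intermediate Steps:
$K = 16$ ($K = \left(-4\right) \left(-4\right) = 16$)
$f{\left(b \right)} = \frac{16}{b}$
$s{\left(D,H \right)} = 5 + \frac{37 + \frac{16}{H}}{D + H}$ ($s{\left(D,H \right)} = 5 + \frac{37 + \frac{16}{H}}{H + D} = 5 + \frac{37 + \frac{16}{H}}{D + H}$)
$u = 2449$ ($u = - \frac{5}{4} + \frac{\left(-56 - 43\right)^{2}}{4} = - \frac{5}{4} + \frac{\left(-99\right)^{2}}{4} = - \frac{5}{4} + \frac{1}{4} \cdot 9801 = - \frac{5}{4} + \frac{9801}{4} = 2449$)
$\frac{s{\left(187,55 \right)}}{u} = \frac{\frac{1}{55} \frac{1}{187 + 55} \left(16 + 55 \left(37 + 5 \cdot 187 + 5 \cdot 55\right)\right)}{2449} = \frac{16 + 55 \left(37 + 935 + 275\right)}{55 \cdot 242} \cdot \frac{1}{2449} = \frac{1}{55} \cdot \frac{1}{242} \left(16 + 55 \cdot 1247\right) \frac{1}{2449} = \frac{1}{55} \cdot \frac{1}{242} \left(16 + 68585\right) \frac{1}{2449} = \frac{1}{55} \cdot \frac{1}{242} \cdot 68601 \cdot \frac{1}{2449} = \frac{68601}{13310} \cdot \frac{1}{2449} = \frac{68601}{32596190}$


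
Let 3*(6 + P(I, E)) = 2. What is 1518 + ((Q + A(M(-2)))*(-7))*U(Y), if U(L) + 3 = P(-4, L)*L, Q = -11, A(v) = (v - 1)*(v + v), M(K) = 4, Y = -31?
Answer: -39763/3 ≈ -13254.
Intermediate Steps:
P(I, E) = -16/3 (P(I, E) = -6 + (⅓)*2 = -6 + ⅔ = -16/3)
A(v) = 2*v*(-1 + v) (A(v) = (-1 + v)*(2*v) = 2*v*(-1 + v))
U(L) = -3 - 16*L/3
1518 + ((Q + A(M(-2)))*(-7))*U(Y) = 1518 + ((-11 + 2*4*(-1 + 4))*(-7))*(-3 - 16/3*(-31)) = 1518 + ((-11 + 2*4*3)*(-7))*(-3 + 496/3) = 1518 + ((-11 + 24)*(-7))*(487/3) = 1518 + (13*(-7))*(487/3) = 1518 - 91*487/3 = 1518 - 44317/3 = -39763/3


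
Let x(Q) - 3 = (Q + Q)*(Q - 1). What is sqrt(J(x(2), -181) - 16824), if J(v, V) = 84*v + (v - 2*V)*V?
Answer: 45*I*sqrt(41) ≈ 288.14*I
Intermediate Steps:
x(Q) = 3 + 2*Q*(-1 + Q) (x(Q) = 3 + (Q + Q)*(Q - 1) = 3 + (2*Q)*(-1 + Q) = 3 + 2*Q*(-1 + Q))
J(v, V) = 84*v + V*(v - 2*V)
sqrt(J(x(2), -181) - 16824) = sqrt((-2*(-181)**2 + 84*(3 - 2*2 + 2*2**2) - 181*(3 - 2*2 + 2*2**2)) - 16824) = sqrt((-2*32761 + 84*(3 - 4 + 2*4) - 181*(3 - 4 + 2*4)) - 16824) = sqrt((-65522 + 84*(3 - 4 + 8) - 181*(3 - 4 + 8)) - 16824) = sqrt((-65522 + 84*7 - 181*7) - 16824) = sqrt((-65522 + 588 - 1267) - 16824) = sqrt(-66201 - 16824) = sqrt(-83025) = 45*I*sqrt(41)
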